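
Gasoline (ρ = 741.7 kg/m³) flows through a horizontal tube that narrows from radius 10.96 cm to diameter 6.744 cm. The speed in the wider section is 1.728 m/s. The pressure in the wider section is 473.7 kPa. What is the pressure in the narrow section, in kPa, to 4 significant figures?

P₂ = 351.2 kPa

Mass conservation (A₁v₁ = A₂v₂) gives v₂ = 1.728 × 377.4/35.72 = 18.26 m/s.
The pipe is horizontal, so Bernoulli reduces to P₁ + ½ρv₁² = P₂ + ½ρv₂².
P₂ = P₁ − ½ρ(v₂² − v₁²) = 473700 − ½·741.7·(18.26² − 1.728²) = 473700 − 122500 = 351200 Pa.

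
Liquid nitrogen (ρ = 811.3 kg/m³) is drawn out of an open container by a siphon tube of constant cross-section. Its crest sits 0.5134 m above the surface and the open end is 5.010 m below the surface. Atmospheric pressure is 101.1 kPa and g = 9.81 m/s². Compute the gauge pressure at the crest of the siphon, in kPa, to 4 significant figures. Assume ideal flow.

From the surface to the outlet (both open to atmosphere, surface at rest): v = √(2g·h_out) = √(2·9.81·5.010) = 9.914 m/s.
With constant cross-section the crest speed equals v; applying Bernoulli from the surface up to the crest, P_top = P_atm − ½ρv² − ρg·h_top.
P_top = 101100 − ½·811.3·9.914² − 811.3·9.81·0.5134 = 57140 Pa. So P_gauge = P_top − P_atm = -43960 Pa.

P_gauge ≈ -43.96 kPa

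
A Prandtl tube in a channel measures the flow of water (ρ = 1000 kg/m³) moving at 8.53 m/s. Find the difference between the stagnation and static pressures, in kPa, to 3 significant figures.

At the stagnation point the flow is brought to rest, so Bernoulli gives P_stag − P_static = ½ρv².
ΔP = ½·1000·8.53² = 36400 Pa.

ΔP ≈ 36.4 kPa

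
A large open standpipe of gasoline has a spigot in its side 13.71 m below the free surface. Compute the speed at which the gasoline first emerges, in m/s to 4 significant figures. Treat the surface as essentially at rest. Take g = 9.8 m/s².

Torricelli's result v = √(2gh) gives v = √(2·9.8·13.71) = 16.39 m/s.

v ≈ 16.39 m/s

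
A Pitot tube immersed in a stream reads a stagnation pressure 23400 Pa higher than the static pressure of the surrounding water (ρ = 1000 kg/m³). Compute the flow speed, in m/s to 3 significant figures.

The dynamic pressure equals the rise in static pressure at the stagnation point: ΔP = ½ρv².
v = √(2ΔP/ρ) = √(2·23400/1000) = 6.84 m/s.

v ≈ 6.84 m/s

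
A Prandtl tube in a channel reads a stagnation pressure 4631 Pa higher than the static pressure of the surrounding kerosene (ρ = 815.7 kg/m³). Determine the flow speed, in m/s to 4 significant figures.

3.370 m/s

Bernoulli between the free stream and the stagnation point: ½ρv² = P_stag − P_static.
v = √(2ΔP/ρ) = √(2·4631/815.7) = 3.370 m/s.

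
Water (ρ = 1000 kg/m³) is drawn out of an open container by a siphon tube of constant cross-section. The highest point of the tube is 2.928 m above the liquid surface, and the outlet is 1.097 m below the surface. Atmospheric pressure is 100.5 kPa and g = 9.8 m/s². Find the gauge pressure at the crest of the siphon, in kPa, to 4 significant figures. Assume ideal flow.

P_gauge = -39.45 kPa

The outlet speed comes from Torricelli: v = √(2g·1.097) = 4.637 m/s.
Continuity keeps v the same throughout the tube; from surface to crest, P_atm + 0 = P_top + ½ρv² + ρg·h_top.
P_top = 100500 − ½·1000·4.637² − 1000·9.8·2.928 = 61060 Pa. So P_gauge = P_top − P_atm = -39440 Pa.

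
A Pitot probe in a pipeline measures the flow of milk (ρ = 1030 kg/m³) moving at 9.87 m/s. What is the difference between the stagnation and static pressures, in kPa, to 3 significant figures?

At the stagnation point the flow is brought to rest, so Bernoulli gives P_stag − P_static = ½ρv².
ΔP = ½·1030·9.87² = 50200 Pa.

50.2 kPa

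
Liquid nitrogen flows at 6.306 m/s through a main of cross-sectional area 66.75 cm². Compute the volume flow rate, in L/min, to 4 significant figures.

Q ≈ 2526 L/min

Q = A·v = 0.006675 m² × 6.306 m/s = 0.04209 m³/s.
Converting: 0.04209 m³/s × 60000 = 2526 L/min.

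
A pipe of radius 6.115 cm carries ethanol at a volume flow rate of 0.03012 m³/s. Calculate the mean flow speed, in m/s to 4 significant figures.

v = 2.564 m/s

Q = 0.03012 m³/s = 0.03012 m³/s.
v = Q/A = 0.03012 / 0.01175 = 2.564 m/s.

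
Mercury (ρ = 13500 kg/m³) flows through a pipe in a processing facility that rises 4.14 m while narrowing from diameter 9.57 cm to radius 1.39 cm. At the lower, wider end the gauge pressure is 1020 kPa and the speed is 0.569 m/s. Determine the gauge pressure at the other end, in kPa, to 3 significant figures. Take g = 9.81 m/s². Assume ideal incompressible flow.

P₂ ≈ 167 kPa

By continuity, v₂ = v₁·A₁/A₂ = 0.569·(71.9/6.07) = 6.74 m/s.
Applying Bernoulli between the two ends and solving for P₂: P₂ = P₁ + ½ρ(v₁² − v₂²) − ρgΔh.
P₂ = 1020000 + ½·13500·(0.569² − 6.74²) − 13500·9.81·(+4.14) = 1020000 + (-305000) − (548000) = 167000 Pa.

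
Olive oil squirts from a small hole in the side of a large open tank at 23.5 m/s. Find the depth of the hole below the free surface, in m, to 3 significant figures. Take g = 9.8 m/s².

28.2 m

Torricelli: v = √(2gh), so h = v²/(2g).
h = 23.5²/(2·9.8) = 552/19.60 = 28.2 m.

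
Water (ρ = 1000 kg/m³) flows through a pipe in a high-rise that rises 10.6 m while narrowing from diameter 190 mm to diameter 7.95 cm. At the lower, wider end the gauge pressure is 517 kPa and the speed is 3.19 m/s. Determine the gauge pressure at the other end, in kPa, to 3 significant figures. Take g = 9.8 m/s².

Mass conservation (A₁v₁ = A₂v₂) gives v₂ = 3.19 × 284/49.6 = 18.2 m/s.
Applying Bernoulli between the two ends and solving for P₂: P₂ = P₁ + ½ρ(v₁² − v₂²) − ρgΔh.
P₂ = 517000 + ½·1000·(3.19² − 18.2²) − 1000·9.8·(+10.6) = 517000 + (-161000) − (104000) = 252000 Pa.

P₂ ≈ 252 kPa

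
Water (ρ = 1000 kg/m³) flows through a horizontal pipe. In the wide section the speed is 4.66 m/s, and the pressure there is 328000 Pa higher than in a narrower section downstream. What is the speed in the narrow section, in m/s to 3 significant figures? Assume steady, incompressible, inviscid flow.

With h₁ = h₂, rearranging Bernoulli gives v₂ = √(v₁² + 2ΔP/ρ).
v₂ = √(4.66² + 2·328000/1000) = √(21.7 + 656) = 26.0 m/s.

26.0 m/s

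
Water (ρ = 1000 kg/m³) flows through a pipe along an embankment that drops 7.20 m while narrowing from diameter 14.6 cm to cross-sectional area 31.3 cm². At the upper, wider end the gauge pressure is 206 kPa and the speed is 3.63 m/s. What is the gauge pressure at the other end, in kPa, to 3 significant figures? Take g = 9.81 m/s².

Continuity gives A₁v₁ = A₂v₂, so v₂ = (167 cm²)/(31.3 cm²) × 3.63 m/s = 19.4 m/s.
Bernoulli: P₁ + ½ρv₁² + ρg h₁ = P₂ + ½ρv₂² + ρg h₂, so P₂ = P₁ + ½ρ(v₁² − v₂²) − ρg(h₂ − h₁).
P₂ = 206000 + ½·1000·(3.63² − 19.4²) − 1000·9.81·(−7.20) = 206000 + (-182000) − (-70600) = 94700 Pa.

P₂ = 94.7 kPa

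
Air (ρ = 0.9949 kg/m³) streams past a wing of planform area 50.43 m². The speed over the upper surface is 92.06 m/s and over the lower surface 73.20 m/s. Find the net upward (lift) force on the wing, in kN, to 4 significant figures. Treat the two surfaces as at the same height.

The faster flow above has the lower pressure; Bernoulli (same height) gives ΔP = ½ρ(v_up² − v_low²).
ΔP = ½·0.9949·(92.06² − 73.20²) = 1550 Pa.
Lift = ΔP · A = 1550 × 50.43 = 78190 N.

F = 78.19 kN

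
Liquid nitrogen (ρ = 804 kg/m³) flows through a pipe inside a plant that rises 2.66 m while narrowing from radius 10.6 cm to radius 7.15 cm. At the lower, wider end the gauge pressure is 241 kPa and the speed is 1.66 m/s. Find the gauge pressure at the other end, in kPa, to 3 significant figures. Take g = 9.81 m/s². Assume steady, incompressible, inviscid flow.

P₂ ≈ 216 kPa

Mass conservation (A₁v₁ = A₂v₂) gives v₂ = 1.66 × 353/161 = 3.65 m/s.
Energy conservation along the streamline gives P₂ = P₁ − ½ρ(v₂² − v₁²) − ρg(h₂ − h₁).
P₂ = 241000 + ½·804·(1.66² − 3.65²) − 804·9.81·(+2.66) = 241000 + (-4240) − (21000) = 216000 Pa.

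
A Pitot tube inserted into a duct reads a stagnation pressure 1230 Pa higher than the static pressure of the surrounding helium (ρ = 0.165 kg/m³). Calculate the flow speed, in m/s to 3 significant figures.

122 m/s

The dynamic pressure equals the rise in static pressure at the stagnation point: ΔP = ½ρv².
v = √(2ΔP/ρ) = √(2·1230/0.165) = 122 m/s.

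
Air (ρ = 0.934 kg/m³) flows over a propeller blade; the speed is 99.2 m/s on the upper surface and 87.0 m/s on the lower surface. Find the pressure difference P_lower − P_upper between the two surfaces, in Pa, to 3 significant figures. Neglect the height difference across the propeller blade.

ΔP ≈ 1060 Pa

Bernoulli (same height): P_lower − P_upper = ½ρ(v_upper² − v_lower²).
ΔP = ½·0.934·(99.2² − 87.0²) = 1060 Pa.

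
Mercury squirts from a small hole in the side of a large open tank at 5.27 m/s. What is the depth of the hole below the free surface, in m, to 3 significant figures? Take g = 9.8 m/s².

1.42 m

For a small hole in a large open tank, ½v² = gh, giving h = v²/(2g).
h = 5.27²/(2·9.8) = 27.8/19.60 = 1.42 m.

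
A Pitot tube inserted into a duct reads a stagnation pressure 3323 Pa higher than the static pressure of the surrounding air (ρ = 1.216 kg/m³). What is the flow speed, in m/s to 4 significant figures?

v ≈ 73.93 m/s

The dynamic pressure equals the rise in static pressure at the stagnation point: ΔP = ½ρv².
v = √(2ΔP/ρ) = √(2·3323/1.216) = 73.93 m/s.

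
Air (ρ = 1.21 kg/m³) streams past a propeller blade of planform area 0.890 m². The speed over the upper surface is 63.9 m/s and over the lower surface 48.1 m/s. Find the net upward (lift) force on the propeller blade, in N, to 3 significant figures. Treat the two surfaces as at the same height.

The faster flow above has the lower pressure; Bernoulli (same height) gives ΔP = ½ρ(v_up² − v_low²).
ΔP = ½·1.21·(63.9² − 48.1²) = 1070 Pa.
Lift = ΔP · A = 1070 × 0.890 = 953 N.

F ≈ 953 N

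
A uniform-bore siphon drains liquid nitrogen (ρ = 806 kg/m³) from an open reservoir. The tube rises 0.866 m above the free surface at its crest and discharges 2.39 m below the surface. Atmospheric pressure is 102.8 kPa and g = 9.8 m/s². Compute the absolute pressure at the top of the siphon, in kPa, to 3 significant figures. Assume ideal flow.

77.1 kPa

Bernoulli surface→outlet gives ½v² = g·h_out, so v = √(2·9.8·2.39) = 6.84 m/s.
The bore is uniform, so the speed at the crest is the same v. Bernoulli surface→crest: P_atm = P_top + ½ρv² + ρg·h_top.
P_top = 102800 − ½·806·6.84² − 806·9.8·0.866 = 77100 Pa.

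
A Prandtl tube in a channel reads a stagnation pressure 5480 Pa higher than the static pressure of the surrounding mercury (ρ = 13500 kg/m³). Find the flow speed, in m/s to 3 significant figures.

The dynamic pressure equals the rise in static pressure at the stagnation point: ΔP = ½ρv².
v = √(2ΔP/ρ) = √(2·5480/13500) = 0.901 m/s.

0.901 m/s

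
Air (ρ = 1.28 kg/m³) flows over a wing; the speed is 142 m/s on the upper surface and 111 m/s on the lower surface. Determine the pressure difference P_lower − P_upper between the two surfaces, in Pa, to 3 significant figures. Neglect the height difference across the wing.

ΔP ≈ 5020 Pa

The pressure is lower where the speed is higher: ΔP = ½ρ(v_up² − v_low²).
ΔP = ½·1.28·(142² − 111²) = 5020 Pa.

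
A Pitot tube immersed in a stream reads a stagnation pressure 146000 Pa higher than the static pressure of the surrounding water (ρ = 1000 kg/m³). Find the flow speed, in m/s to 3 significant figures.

The dynamic pressure equals the rise in static pressure at the stagnation point: ΔP = ½ρv².
v = √(2ΔP/ρ) = √(2·146000/1000) = 17.1 m/s.

v ≈ 17.1 m/s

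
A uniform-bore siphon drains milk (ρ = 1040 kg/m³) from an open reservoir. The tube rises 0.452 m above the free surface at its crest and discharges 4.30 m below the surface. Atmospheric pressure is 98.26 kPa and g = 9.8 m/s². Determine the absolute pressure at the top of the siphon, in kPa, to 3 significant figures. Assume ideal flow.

P_top = 49.8 kPa

The outlet speed comes from Torricelli: v = √(2g·4.30) = 9.18 m/s.
Continuity keeps v the same throughout the tube; from surface to crest, P_atm + 0 = P_top + ½ρv² + ρg·h_top.
P_top = 98260 − ½·1040·9.18² − 1040·9.8·0.452 = 49800 Pa.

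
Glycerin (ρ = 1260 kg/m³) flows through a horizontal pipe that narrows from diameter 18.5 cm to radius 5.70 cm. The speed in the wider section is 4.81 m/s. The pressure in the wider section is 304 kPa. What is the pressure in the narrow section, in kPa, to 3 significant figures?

The volume flow rate is constant, so v₂ = (A₁/A₂)v₁ = (269/102)·4.81 = 12.7 m/s.
The pipe is horizontal, so Bernoulli reduces to P₁ + ½ρv₁² = P₂ + ½ρv₂².
P₂ = P₁ − ½ρ(v₂² − v₁²) = 304000 − ½·1260·(12.7² − 4.81²) = 304000 − 86500 = 217000 Pa.

P₂ ≈ 217 kPa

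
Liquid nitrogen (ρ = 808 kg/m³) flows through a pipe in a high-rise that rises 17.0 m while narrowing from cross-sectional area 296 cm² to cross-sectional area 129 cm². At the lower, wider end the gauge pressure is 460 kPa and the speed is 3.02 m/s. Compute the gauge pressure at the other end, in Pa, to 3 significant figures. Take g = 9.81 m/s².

By continuity, v₂ = v₁·A₁/A₂ = 3.02·(296/129) = 6.93 m/s.
Energy conservation along the streamline gives P₂ = P₁ − ½ρ(v₂² − v₁²) − ρg(h₂ − h₁).
P₂ = 460000 + ½·808·(3.02² − 6.93²) − 808·9.81·(+17.0) = 460000 + (-15700) − (135000) = 310000 Pa.

P₂ ≈ 310000 Pa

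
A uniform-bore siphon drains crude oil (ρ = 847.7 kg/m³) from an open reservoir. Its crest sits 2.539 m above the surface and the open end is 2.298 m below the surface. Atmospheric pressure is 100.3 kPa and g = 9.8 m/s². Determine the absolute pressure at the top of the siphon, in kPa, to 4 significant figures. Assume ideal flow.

Bernoulli surface→outlet gives ½v² = g·h_out, so v = √(2·9.8·2.298) = 6.711 m/s.
Continuity keeps v the same throughout the tube; from surface to crest, P_atm + 0 = P_top + ½ρv² + ρg·h_top.
P_top = 100300 − ½·847.7·6.711² − 847.7·9.8·2.539 = 60120 Pa.

P_top = 60.12 kPa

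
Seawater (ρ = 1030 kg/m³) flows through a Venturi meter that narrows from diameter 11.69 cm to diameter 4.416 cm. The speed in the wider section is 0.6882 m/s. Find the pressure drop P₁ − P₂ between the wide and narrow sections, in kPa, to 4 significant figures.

Mass conservation (A₁v₁ = A₂v₂) gives v₂ = 0.6882 × 107.3/15.32 = 4.823 m/s.
With no height change, Bernoulli's equation is P₁ + ½ρv₁² = P₂ + ½ρv₂².
P₁ − P₂ = ½·1030·(4.823² − 0.6882²) = ½·1030·22.78 = 11730 Pa.

ΔP ≈ 11.73 kPa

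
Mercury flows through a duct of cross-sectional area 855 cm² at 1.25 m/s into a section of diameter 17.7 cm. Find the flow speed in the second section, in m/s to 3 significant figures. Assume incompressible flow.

v₂ ≈ 4.34 m/s

Mass conservation (A₁v₁ = A₂v₂) gives v₂ = 1.25 × 855/246 = 4.34 m/s.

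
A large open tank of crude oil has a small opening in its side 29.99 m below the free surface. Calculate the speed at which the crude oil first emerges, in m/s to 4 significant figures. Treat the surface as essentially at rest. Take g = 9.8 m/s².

With the surface at rest and both surface and jet at atmospheric pressure, Bernoulli gives ρg h = ½ρv², so v = √(2gh) = √(2·9.8·29.99) = 24.24 m/s.

24.24 m/s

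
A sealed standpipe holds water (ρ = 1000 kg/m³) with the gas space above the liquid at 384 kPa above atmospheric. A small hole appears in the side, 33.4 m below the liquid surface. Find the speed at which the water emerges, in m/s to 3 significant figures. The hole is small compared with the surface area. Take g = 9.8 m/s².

v = 37.7 m/s

Take point 1 at the surface (v₁ ≈ 0) and point 2 at the hole (at atmospheric pressure). Bernoulli: P₁ + ρg h = P_atm + ½ρv₂².
With P₁ − P_atm = 384000 Pa, v₂ = √(2gh + 2ΔP/ρ) = √(2·9.8·33.4 + 2·384000/1000) = 37.7 m/s.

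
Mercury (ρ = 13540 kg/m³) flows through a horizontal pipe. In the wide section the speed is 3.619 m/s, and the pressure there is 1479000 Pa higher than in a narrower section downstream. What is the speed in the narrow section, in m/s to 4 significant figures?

v₂ = 15.22 m/s

Along the level pipe P + ½ρv² is conserved, hence v₂² = v₁² + 2(P₁ − P₂)/ρ.
v₂ = √(3.619² + 2·1479000/13540) = √(13.10 + 218.5) = 15.22 m/s.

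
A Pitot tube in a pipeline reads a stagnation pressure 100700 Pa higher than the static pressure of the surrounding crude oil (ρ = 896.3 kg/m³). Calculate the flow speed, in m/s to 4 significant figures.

v ≈ 14.99 m/s

The dynamic pressure equals the rise in static pressure at the stagnation point: ΔP = ½ρv².
v = √(2ΔP/ρ) = √(2·100700/896.3) = 14.99 m/s.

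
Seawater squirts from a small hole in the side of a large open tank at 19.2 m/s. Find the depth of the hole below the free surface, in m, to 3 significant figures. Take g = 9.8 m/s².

18.8 m

Inverting v = √(2gh) gives h = v² / 2g.
h = 19.2²/(2·9.8) = 369/19.60 = 18.8 m.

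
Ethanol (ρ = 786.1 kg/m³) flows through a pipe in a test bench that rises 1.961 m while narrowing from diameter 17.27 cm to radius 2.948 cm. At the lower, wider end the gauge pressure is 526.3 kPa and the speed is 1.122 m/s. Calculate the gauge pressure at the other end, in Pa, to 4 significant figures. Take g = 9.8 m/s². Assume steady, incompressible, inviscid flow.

The volume flow rate is constant, so v₂ = (A₁/A₂)v₁ = (234.2/27.30)·1.122 = 9.626 m/s.
Bernoulli: P₁ + ½ρv₁² + ρg h₁ = P₂ + ½ρv₂² + ρg h₂, so P₂ = P₁ + ½ρ(v₁² − v₂²) − ρg(h₂ − h₁).
P₂ = 526300 + ½·786.1·(1.122² − 9.626²) − 786.1·9.8·(+1.961) = 526300 + (-35930) − (15110) = 475300 Pa.

P₂ = 475300 Pa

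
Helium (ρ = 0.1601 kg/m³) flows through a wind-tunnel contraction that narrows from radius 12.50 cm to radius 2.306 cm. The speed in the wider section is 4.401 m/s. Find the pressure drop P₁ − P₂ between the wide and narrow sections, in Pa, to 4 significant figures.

1337 Pa

The volume flow rate is constant, so v₂ = (A₁/A₂)v₁ = (490.9/16.71)·4.401 = 129.3 m/s.
Bernoulli (h₁ = h₂): P₁ − P₂ = ½ρ(v₂² − v₁²).
P₁ − P₂ = ½·0.1601·(129.3² − 4.401²) = ½·0.1601·16700 = 1337 Pa.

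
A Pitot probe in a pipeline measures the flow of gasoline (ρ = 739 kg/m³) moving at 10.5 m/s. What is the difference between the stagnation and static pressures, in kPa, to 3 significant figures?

ΔP ≈ 40.7 kPa

Bernoulli between the free stream and the stagnation point: ½ρv² = P_stag − P_static.
ΔP = ½·739·10.5² = 40700 Pa.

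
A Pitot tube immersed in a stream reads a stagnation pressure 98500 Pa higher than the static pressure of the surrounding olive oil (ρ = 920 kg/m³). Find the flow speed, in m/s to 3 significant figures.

The dynamic pressure equals the rise in static pressure at the stagnation point: ΔP = ½ρv².
v = √(2ΔP/ρ) = √(2·98500/920) = 14.6 m/s.

v ≈ 14.6 m/s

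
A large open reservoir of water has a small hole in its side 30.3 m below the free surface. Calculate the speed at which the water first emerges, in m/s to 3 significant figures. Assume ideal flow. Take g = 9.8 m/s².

v ≈ 24.4 m/s

Bernoulli from surface to hole (P equal, v_surface ≈ 0): v = √(2gh) = √(2×9.8×30.3) = 24.4 m/s.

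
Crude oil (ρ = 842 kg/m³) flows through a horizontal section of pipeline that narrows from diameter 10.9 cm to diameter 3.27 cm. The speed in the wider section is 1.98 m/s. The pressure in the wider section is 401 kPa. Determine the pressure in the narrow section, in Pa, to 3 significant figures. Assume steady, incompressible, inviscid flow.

199000 Pa

By continuity, v₂ = v₁·A₁/A₂ = 1.98·(93.3/8.40) = 22.0 m/s.
Bernoulli (h₁ = h₂): P₁ − P₂ = ½ρ(v₂² − v₁²).
P₂ = P₁ − ½ρ(v₂² − v₁²) = 401000 − ½·842·(22.0² − 1.98²) = 401000 − 202000 = 199000 Pa.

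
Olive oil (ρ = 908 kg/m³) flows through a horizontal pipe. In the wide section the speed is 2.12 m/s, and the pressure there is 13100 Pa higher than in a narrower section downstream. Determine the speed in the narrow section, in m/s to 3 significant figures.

v₂ ≈ 5.77 m/s

With h₁ = h₂, rearranging Bernoulli gives v₂ = √(v₁² + 2ΔP/ρ).
v₂ = √(2.12² + 2·13100/908) = √(4.49 + 28.9) = 5.77 m/s.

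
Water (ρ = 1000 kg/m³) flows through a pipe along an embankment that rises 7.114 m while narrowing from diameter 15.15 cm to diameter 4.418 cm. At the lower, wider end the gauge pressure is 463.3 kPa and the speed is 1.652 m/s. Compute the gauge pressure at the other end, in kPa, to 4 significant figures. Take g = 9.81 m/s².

By continuity, v₂ = v₁·A₁/A₂ = 1.652·(180.3/15.33) = 19.43 m/s.
Applying Bernoulli between the two ends and solving for P₂: P₂ = P₁ + ½ρ(v₁² − v₂²) − ρgΔh.
P₂ = 463300 + ½·1000·(1.652² − 19.43²) − 1000·9.81·(+7.114) = 463300 + (-187300) − (69790) = 206200 Pa.

P₂ ≈ 206.2 kPa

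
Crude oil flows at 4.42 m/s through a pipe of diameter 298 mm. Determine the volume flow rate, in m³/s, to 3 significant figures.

Q = A·v = 0.0697 m² × 4.42 m/s = 0.308 m³/s.

0.308 m³/s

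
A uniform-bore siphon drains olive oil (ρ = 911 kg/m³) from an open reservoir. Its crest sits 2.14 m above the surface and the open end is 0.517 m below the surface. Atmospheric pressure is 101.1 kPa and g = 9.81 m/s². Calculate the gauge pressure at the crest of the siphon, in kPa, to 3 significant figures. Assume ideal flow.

From the surface to the outlet (both open to atmosphere, surface at rest): v = √(2g·h_out) = √(2·9.81·0.517) = 3.18 m/s.
With constant cross-section the crest speed equals v; applying Bernoulli from the surface up to the crest, P_top = P_atm − ½ρv² − ρg·h_top.
P_top = 101100 − ½·911·3.18² − 911·9.81·2.14 = 77400 Pa. So P_gauge = P_top − P_atm = -23700 Pa.

-23.7 kPa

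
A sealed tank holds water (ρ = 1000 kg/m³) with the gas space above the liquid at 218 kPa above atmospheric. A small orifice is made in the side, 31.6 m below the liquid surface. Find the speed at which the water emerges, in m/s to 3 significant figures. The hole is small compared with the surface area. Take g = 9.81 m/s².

v = 32.5 m/s

Take point 1 at the surface (v₁ ≈ 0) and point 2 at the hole (at atmospheric pressure). Bernoulli: P₁ + ρg h = P_atm + ½ρv₂².
With P₁ − P_atm = 218000 Pa, v₂ = √(2gh + 2ΔP/ρ) = √(2·9.81·31.6 + 2·218000/1000) = 32.5 m/s.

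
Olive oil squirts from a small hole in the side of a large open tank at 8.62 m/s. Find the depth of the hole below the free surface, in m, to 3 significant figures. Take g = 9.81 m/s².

Inverting v = √(2gh) gives h = v² / 2g.
h = 8.62²/(2·9.81) = 74.3/19.62 = 3.79 m.

h ≈ 3.79 m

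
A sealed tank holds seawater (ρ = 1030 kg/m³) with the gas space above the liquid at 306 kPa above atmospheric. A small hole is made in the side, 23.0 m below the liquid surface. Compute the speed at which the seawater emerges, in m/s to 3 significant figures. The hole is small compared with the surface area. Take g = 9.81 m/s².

Take point 1 at the surface (v₁ ≈ 0) and point 2 at the hole (at atmospheric pressure). Bernoulli: P₁ + ρg h = P_atm + ½ρv₂².
With P₁ − P_atm = 306000 Pa, v₂ = √(2gh + 2ΔP/ρ) = √(2·9.81·23.0 + 2·306000/1030) = 32.3 m/s.

v ≈ 32.3 m/s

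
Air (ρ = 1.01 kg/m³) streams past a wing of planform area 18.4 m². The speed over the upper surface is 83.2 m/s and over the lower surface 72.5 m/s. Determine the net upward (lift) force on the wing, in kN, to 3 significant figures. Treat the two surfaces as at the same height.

F ≈ 15.5 kN

With equal heights on the two surfaces, Bernoulli gives P_lower − P_upper = ½ρ(v_upper² − v_lower²).
ΔP = ½·1.01·(83.2² − 72.5²) = 841 Pa.
Lift = ΔP · A = 841 × 18.4 = 15500 N.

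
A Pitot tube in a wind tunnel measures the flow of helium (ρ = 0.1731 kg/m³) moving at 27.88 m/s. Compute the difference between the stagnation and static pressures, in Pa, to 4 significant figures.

At the stagnation point the flow is brought to rest, so Bernoulli gives P_stag − P_static = ½ρv².
ΔP = ½·0.1731·27.88² = 67.27 Pa.

67.27 Pa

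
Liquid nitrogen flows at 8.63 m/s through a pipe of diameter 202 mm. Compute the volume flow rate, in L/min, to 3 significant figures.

Q ≈ 16600 L/min

Q = A·v = 0.0320 m² × 8.63 m/s = 0.277 m³/s.
Converting: 0.277 m³/s × 60000 = 16600 L/min.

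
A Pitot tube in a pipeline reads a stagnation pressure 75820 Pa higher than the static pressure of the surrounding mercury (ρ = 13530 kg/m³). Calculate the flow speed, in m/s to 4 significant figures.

At the stagnation point the flow is brought to rest, so Bernoulli gives P_stag − P_static = ½ρv².
v = √(2ΔP/ρ) = √(2·75820/13530) = 3.348 m/s.

3.348 m/s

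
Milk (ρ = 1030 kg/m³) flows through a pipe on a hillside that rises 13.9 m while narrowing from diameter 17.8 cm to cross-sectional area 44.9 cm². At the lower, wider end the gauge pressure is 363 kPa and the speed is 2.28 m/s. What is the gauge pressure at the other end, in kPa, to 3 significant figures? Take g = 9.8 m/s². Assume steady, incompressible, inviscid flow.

The volume flow rate is constant, so v₂ = (A₁/A₂)v₁ = (249/44.9)·2.28 = 12.6 m/s.
Energy conservation along the streamline gives P₂ = P₁ − ½ρ(v₂² − v₁²) − ρg(h₂ − h₁).
P₂ = 363000 + ½·1030·(2.28² − 12.6²) − 1030·9.8·(+13.9) = 363000 + (-79600) − (140000) = 143000 Pa.

P₂ ≈ 143 kPa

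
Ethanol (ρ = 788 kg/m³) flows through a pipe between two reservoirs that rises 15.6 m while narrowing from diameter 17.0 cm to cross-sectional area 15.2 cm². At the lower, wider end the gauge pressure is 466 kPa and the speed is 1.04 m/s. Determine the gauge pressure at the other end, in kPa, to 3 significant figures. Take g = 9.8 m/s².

Continuity gives A₁v₁ = A₂v₂, so v₂ = (227 cm²)/(15.2 cm²) × 1.04 m/s = 15.5 m/s.
Applying Bernoulli between the two ends and solving for P₂: P₂ = P₁ + ½ρ(v₁² − v₂²) − ρgΔh.
P₂ = 466000 + ½·788·(1.04² − 15.5²) − 788·9.8·(+15.6) = 466000 + (-94600) − (120000) = 251000 Pa.

P₂ ≈ 251 kPa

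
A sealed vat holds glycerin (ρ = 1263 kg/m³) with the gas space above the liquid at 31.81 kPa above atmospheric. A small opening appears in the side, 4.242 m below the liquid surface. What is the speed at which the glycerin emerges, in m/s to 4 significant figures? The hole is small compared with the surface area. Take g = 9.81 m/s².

11.56 m/s

Take point 1 at the surface (v₁ ≈ 0) and point 2 at the hole (at atmospheric pressure). Bernoulli: P₁ + ρg h = P_atm + ½ρv₂².
With P₁ − P_atm = 31810 Pa, v₂ = √(2gh + 2ΔP/ρ) = √(2·9.81·4.242 + 2·31810/1263) = 11.56 m/s.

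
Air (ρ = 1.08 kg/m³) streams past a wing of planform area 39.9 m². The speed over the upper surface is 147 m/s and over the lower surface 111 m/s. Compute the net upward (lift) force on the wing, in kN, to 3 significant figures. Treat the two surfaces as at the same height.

From P + ½ρv² = const at equal height, P_low − P_up = ½ρ(v_up² − v_low²).
ΔP = ½·1.08·(147² − 111²) = 5020 Pa.
Lift = ΔP · A = 5020 × 39.9 = 200000 N.

F ≈ 200 kN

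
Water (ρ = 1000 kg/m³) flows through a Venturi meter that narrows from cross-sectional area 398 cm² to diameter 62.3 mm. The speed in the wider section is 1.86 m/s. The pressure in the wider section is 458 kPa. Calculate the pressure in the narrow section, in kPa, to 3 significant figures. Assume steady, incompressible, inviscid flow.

Mass conservation (A₁v₁ = A₂v₂) gives v₂ = 1.86 × 398/30.5 = 24.3 m/s.
Along the horizontal streamline, P + ½ρv² is constant.
P₂ = P₁ − ½ρ(v₂² − v₁²) = 458000 − ½·1000·(24.3² − 1.86²) = 458000 − 293000 = 165000 Pa.

P₂ ≈ 165 kPa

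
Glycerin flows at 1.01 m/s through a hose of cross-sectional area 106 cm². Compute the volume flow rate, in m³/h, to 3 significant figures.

38.5 m³/h

Q = A·v = 0.0106 m² × 1.01 m/s = 0.0107 m³/s.
Converting: 0.0107 m³/s × 3600 = 38.5 m³/h.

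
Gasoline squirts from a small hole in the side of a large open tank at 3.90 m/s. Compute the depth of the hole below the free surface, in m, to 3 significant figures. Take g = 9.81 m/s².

0.775 m

Inverting v = √(2gh) gives h = v² / 2g.
h = 3.90²/(2·9.81) = 15.2/19.62 = 0.775 m.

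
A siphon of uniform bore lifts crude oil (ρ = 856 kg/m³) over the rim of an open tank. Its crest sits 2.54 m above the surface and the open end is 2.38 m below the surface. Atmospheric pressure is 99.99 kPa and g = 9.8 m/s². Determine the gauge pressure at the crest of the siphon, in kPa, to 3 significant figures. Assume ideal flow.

P_gauge = -41.3 kPa

Bernoulli surface→outlet gives ½v² = g·h_out, so v = √(2·9.8·2.38) = 6.83 m/s.
With constant cross-section the crest speed equals v; applying Bernoulli from the surface up to the crest, P_top = P_atm − ½ρv² − ρg·h_top.
P_top = 99990 − ½·856·6.83² − 856·9.8·2.54 = 58700 Pa. So P_gauge = P_top − P_atm = -41300 Pa.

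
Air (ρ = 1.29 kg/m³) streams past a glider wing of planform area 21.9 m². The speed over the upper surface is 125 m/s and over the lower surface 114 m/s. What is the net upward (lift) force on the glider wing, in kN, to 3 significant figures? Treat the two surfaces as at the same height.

37.1 kN

From P + ½ρv² = const at equal height, P_low − P_up = ½ρ(v_up² − v_low²).
ΔP = ½·1.29·(125² − 114²) = 1700 Pa.
Lift = ΔP · A = 1700 × 21.9 = 37100 N.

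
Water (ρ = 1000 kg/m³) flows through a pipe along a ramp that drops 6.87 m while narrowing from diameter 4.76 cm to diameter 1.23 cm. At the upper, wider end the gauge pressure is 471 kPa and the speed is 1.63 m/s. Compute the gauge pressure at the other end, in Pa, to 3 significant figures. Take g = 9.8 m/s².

Continuity gives A₁v₁ = A₂v₂, so v₂ = (17.8 cm²)/(1.19 cm²) × 1.63 m/s = 24.4 m/s.
Bernoulli: P₁ + ½ρv₁² + ρg h₁ = P₂ + ½ρv₂² + ρg h₂, so P₂ = P₁ + ½ρ(v₁² − v₂²) − ρg(h₂ − h₁).
P₂ = 471000 + ½·1000·(1.63² − 24.4²) − 1000·9.8·(−6.87) = 471000 + (-297000) − (-67300) = 242000 Pa.

242000 Pa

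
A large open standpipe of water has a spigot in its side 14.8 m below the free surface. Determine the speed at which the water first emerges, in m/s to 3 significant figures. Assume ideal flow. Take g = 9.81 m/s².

v ≈ 17.0 m/s

Torricelli's result v = √(2gh) gives v = √(2·9.81·14.8) = 17.0 m/s.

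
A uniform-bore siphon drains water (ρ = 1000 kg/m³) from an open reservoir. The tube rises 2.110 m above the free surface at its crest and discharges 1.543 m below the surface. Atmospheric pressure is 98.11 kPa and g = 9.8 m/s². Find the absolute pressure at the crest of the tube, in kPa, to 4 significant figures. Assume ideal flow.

62.31 kPa

Bernoulli surface→outlet gives ½v² = g·h_out, so v = √(2·9.8·1.543) = 5.499 m/s.
The bore is uniform, so the speed at the crest is the same v. Bernoulli surface→crest: P_atm = P_top + ½ρv² + ρg·h_top.
P_top = 98110 − ½·1000·5.499² − 1000·9.8·2.110 = 62310 Pa.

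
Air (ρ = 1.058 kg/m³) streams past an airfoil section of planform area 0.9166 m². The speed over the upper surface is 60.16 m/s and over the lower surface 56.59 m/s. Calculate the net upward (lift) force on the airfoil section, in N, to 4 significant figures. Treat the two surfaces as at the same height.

F ≈ 202.1 N

With equal heights on the two surfaces, Bernoulli gives P_lower − P_upper = ½ρ(v_upper² − v_lower²).
ΔP = ½·1.058·(60.16² − 56.59²) = 220.5 Pa.
Lift = ΔP · A = 220.5 × 0.9166 = 202.1 N.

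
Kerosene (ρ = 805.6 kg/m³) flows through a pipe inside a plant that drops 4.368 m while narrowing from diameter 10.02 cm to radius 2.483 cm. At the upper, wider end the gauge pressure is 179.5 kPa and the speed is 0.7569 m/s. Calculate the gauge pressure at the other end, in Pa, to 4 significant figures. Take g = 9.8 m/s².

P₂ ≈ 210400 Pa

By continuity, v₂ = v₁·A₁/A₂ = 0.7569·(78.85/19.37) = 3.081 m/s.
Bernoulli: P₁ + ½ρv₁² + ρg h₁ = P₂ + ½ρv₂² + ρg h₂, so P₂ = P₁ + ½ρ(v₁² − v₂²) − ρg(h₂ − h₁).
P₂ = 179500 + ½·805.6·(0.7569² − 3.081²) − 805.6·9.8·(−4.368) = 179500 + (-3594) − (-34480) = 210400 Pa.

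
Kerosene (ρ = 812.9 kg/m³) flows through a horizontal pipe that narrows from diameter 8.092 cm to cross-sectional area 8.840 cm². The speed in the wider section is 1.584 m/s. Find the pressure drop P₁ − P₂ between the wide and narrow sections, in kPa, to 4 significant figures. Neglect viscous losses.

ΔP ≈ 33.50 kPa

By continuity, v₂ = v₁·A₁/A₂ = 1.584·(51.43/8.840) = 9.215 m/s.
Along the horizontal streamline, P + ½ρv² is constant.
P₁ − P₂ = ½·812.9·(9.215² − 1.584²) = ½·812.9·82.41 = 33500 Pa.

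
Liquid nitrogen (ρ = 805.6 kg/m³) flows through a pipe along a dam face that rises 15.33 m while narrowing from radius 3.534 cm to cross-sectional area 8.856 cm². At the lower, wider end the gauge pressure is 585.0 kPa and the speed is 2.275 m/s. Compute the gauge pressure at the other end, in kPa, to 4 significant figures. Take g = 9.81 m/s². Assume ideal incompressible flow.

Mass conservation (A₁v₁ = A₂v₂) gives v₂ = 2.275 × 39.24/8.856 = 10.08 m/s.
Energy conservation along the streamline gives P₂ = P₁ − ½ρ(v₂² − v₁²) − ρg(h₂ − h₁).
P₂ = 585000 + ½·805.6·(2.275² − 10.08²) − 805.6·9.81·(+15.33) = 585000 + (-38840) − (121200) = 425000 Pa.

425.0 kPa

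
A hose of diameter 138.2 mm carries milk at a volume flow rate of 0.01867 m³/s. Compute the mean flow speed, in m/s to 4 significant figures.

v = 1.245 m/s

Q = 0.01867 m³/s = 0.01867 m³/s.
v = Q/A = 0.01867 / 0.01500 = 1.245 m/s.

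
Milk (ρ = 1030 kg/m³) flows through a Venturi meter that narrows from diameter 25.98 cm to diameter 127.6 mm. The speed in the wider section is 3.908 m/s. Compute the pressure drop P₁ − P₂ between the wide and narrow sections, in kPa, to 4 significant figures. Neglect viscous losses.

Mass conservation (A₁v₁ = A₂v₂) gives v₂ = 3.908 × 530.1/127.9 = 16.20 m/s.
Bernoulli (h₁ = h₂): P₁ − P₂ = ½ρ(v₂² − v₁²).
P₁ − P₂ = ½·1030·(16.20² − 3.908²) = ½·1030·247.2 = 127300 Pa.

ΔP ≈ 127.3 kPa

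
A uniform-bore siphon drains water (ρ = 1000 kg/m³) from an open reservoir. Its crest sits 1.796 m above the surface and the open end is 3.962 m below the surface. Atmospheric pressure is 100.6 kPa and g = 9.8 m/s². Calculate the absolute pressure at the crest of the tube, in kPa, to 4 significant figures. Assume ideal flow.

The outlet speed comes from Torricelli: v = √(2g·3.962) = 8.812 m/s.
With constant cross-section the crest speed equals v; applying Bernoulli from the surface up to the crest, P_top = P_atm − ½ρv² − ρg·h_top.
P_top = 100600 − ½·1000·8.812² − 1000·9.8·1.796 = 44170 Pa.

P_top = 44.17 kPa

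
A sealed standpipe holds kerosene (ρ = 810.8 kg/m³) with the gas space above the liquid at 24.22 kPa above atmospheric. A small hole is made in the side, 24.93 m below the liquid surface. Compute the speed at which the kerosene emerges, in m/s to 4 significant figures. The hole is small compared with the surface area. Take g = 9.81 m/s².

Take point 1 at the surface (v₁ ≈ 0) and point 2 at the hole (at atmospheric pressure). Bernoulli: P₁ + ρg h = P_atm + ½ρv₂².
With P₁ − P_atm = 24220 Pa, v₂ = √(2gh + 2ΔP/ρ) = √(2·9.81·24.93 + 2·24220/810.8) = 23.43 m/s.

23.43 m/s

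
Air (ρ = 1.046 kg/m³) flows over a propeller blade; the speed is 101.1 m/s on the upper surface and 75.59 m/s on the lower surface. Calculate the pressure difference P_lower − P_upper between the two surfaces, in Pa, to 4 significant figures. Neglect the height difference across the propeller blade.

ΔP ≈ 2357 Pa

Bernoulli (same height): P_lower − P_upper = ½ρ(v_upper² − v_lower²).
ΔP = ½·1.046·(101.1² − 75.59²) = 2357 Pa.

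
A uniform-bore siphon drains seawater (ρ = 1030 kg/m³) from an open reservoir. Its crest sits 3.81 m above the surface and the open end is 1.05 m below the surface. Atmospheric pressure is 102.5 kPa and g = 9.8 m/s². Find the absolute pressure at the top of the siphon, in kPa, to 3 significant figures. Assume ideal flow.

P_top ≈ 53.4 kPa

From the surface to the outlet (both open to atmosphere, surface at rest): v = √(2g·h_out) = √(2·9.8·1.05) = 4.54 m/s.
The bore is uniform, so the speed at the crest is the same v. Bernoulli surface→crest: P_atm = P_top + ½ρv² + ρg·h_top.
P_top = 102500 − ½·1030·4.54² − 1030·9.8·3.81 = 53400 Pa.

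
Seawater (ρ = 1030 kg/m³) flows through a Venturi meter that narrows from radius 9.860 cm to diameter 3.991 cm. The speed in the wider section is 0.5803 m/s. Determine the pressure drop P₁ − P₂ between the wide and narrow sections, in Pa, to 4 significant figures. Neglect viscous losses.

Continuity gives A₁v₁ = A₂v₂, so v₂ = (305.4 cm²)/(12.51 cm²) × 0.5803 m/s = 14.17 m/s.
Bernoulli (h₁ = h₂): P₁ − P₂ = ½ρ(v₂² − v₁²).
P₁ − P₂ = ½·1030·(14.17² − 0.5803²) = ½·1030·200.4 = 103200 Pa.

ΔP = 103200 Pa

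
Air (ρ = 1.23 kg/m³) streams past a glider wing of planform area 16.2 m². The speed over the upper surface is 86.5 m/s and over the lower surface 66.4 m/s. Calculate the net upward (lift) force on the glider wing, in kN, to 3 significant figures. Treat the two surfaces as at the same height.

30.6 kN

From P + ½ρv² = const at equal height, P_low − P_up = ½ρ(v_up² − v_low²).
ΔP = ½·1.23·(86.5² − 66.4²) = 1890 Pa.
Lift = ΔP · A = 1890 × 16.2 = 30600 N.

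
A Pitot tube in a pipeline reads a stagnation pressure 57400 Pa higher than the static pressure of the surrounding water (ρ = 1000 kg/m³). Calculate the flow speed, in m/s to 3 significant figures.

The dynamic pressure equals the rise in static pressure at the stagnation point: ΔP = ½ρv².
v = √(2ΔP/ρ) = √(2·57400/1000) = 10.7 m/s.

v ≈ 10.7 m/s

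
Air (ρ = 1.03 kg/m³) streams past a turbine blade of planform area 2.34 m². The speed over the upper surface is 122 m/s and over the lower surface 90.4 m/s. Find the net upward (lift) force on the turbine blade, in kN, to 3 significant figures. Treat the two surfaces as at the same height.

8.09 kN

With equal heights on the two surfaces, Bernoulli gives P_lower − P_upper = ½ρ(v_upper² − v_lower²).
ΔP = ½·1.03·(122² − 90.4²) = 3460 Pa.
Lift = ΔP · A = 3460 × 2.34 = 8090 N.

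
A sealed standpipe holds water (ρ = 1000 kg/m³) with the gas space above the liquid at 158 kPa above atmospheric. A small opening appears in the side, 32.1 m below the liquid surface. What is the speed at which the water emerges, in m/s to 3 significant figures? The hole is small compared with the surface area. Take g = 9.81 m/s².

v ≈ 30.8 m/s

Take point 1 at the surface (v₁ ≈ 0) and point 2 at the hole (at atmospheric pressure). Bernoulli: P₁ + ρg h = P_atm + ½ρv₂².
With P₁ − P_atm = 158000 Pa, v₂ = √(2gh + 2ΔP/ρ) = √(2·9.81·32.1 + 2·158000/1000) = 30.8 m/s.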